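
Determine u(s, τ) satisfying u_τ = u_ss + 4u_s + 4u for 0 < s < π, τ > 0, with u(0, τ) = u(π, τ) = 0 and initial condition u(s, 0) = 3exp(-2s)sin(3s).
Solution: Substitute u = exp(-2s)w, i.e. w = exp(2s)u.
By the product rule, u_s = exp(-2s)(w_s - 2w), u_ss = exp(-2s)(w_ss - 4w_s + 4w), u_τ = exp(-2s)w_τ.
Substituting into the PDE and dividing by exp(-2s): w_τ = (w_ss - 4w_s + 4w) + 4(w_s - 2w) + 4w.
The lower-order terms cancel, leaving the standard heat equation w_τ = w_ss.
Initial data for w: w(s,0) = exp(2s)u(s,0) = 3sin(3s). The boundary conditions carry over: w(0,τ) = w(π,τ) = 0.
Solve for w:
  Using separation of variables w = X(s)T(τ):
  Eigenfunctions: sin(ns), n = 1, 2, 3, ...
  General solution: w(s, τ) = Σ c_n sin(ns) exp(-n² τ)
  Matching w(s,0) = 3sin(3s) term by term: c_3=3.
Hence w(s,τ) = 3exp(-9τ)sin(3s).
Transform back: u(s,τ) = exp(-2s)w(s,τ).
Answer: u(s, τ) = 3exp(-2s)exp(-9τ)sin(3s)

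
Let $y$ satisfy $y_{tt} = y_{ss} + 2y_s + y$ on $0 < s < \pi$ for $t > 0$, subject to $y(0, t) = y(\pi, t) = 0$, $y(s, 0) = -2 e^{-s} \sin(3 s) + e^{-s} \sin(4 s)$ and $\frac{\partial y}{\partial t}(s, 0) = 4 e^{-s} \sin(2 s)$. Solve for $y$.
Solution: Substitute $y = e^{-s}u$, i.e. $u = e^{s}y$.
By the product rule, $y_s = e^{-s}(u_s - u)$, $y_{ss} = e^{-s}(u_{ss} - 2u_s + u)$, $y_{tt} = e^{-s}u_{tt}$.
Substituting into the PDE and dividing by $e^{-s}$: $u_{tt} = (u_{ss} - 2u_s + u) + 2(u_s - u) + u$.
The lower-order terms cancel, leaving the standard wave equation $u_{tt} = u_{ss}$.
Initial data for $u$: $u(s,0) = e^{s}y(s,0) = -2 \sin(3 s) + \sin(4 s)$; $u_t(s,0) = e^{s}y_t(s,0) = 4 \sin(2 s)$. The boundary conditions carry over: $u(0,t) = u(\pi,t) = 0$.
Solve for $u$:
  Using separation of variables $u = X(s)T(t)$:
  Eigenfunctions: $\sin(ns)$, $n = 1, 2, 3, \ldots$
  General solution: $u(s, t) = \sum [A_n \cos(n t) + B_n \sin(n t)] \sin(ns)$
  From $u(s,0) = -2 \sin(3 s) + \sin(4 s)$: $A_3=-2, A_4=1$. From $u_t(s,0) = 4 \sin(2 s)$, using $u_t(s,0) = \sum \omega_n B_n \sin(ns)$ with $\omega_n = n$: $B_2 = 4/2 = 2$.
Hence $u(s,t) = 2 \sin(2 s) \sin(2 t) - 2 \sin(3 s) \cos(3 t) + \sin(4 s) \cos(4 t)$.
Transform back: $y(s,t) = e^{-s}u(s,t)$.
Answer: $y(s, t) = 2 e^{-s} \sin(2 s) \sin(2 t) - 2 e^{-s} \sin(3 s) \cos(3 t) + e^{-s} \sin(4 s) \cos(4 t)$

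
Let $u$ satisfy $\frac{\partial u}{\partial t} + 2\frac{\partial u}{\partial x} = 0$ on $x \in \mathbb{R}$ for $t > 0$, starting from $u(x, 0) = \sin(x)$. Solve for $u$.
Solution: By characteristics ($dx/dt = 2$), $u(x,t) = f(x - 2t)$ with $f = u( \cdot , 0)$.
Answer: $u(x, t) = - \sin(2 t - x)$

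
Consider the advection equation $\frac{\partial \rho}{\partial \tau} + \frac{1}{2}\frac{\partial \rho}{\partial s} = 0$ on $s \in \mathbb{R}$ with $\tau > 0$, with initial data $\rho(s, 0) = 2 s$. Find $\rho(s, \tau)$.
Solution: By characteristics ($ds/d\tau = 1/2$), $\rho(s,\tau) = f(s - \frac{1}{2}\tau)$ with $f = \rho( \cdot , 0)$.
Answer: $\rho(s, \tau) = - \tau + 2 s$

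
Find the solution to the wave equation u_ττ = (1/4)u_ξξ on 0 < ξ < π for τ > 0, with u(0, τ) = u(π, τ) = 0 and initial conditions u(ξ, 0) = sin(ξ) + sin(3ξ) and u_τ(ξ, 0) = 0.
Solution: Separating variables: u = Σ [A_n cos(ω_n τ) + B_n sin(ω_n τ)] sin(nξ), ω_n = n/2. From ICs: A_1=1, A_3=1.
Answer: u(ξ, τ) = sin(ξ)cos(τ/2) + sin(3ξ)cos(3τ/2)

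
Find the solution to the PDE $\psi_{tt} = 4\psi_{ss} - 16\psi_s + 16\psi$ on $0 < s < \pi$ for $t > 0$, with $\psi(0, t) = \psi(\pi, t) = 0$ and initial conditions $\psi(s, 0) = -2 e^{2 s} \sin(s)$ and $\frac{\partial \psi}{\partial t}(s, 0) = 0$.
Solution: Substitute $\psi = e^{2s}u$, i.e. $u = e^{-2s}\psi$.
By the product rule, $\psi_s = e^{2s}(u_s + 2u)$, $\psi_{ss} = e^{2s}(u_{ss} + 4u_s + 4u)$, $\psi_{tt} = e^{2s}u_{tt}$.
Substituting into the PDE and dividing by $e^{2s}$: $u_{tt} = 4(u_{ss} + 4u_s + 4u) - 16(u_s + 2u) + 16u$.
The lower-order terms cancel, leaving the standard wave equation $u_{tt} = 4u_{ss}$.
Initial data for $u$: $u(s,0) = e^{-2s}\psi(s,0) = -2 \sin(s)$; $u_t(s,0) = e^{-2s}\psi_t(s,0) = 0$. The boundary conditions carry over: $u(0,t) = u(\pi,t) = 0$.
Solve for $u$:
  Using separation of variables $u = X(s)T(t)$:
  Eigenfunctions: $\sin(ns)$, $n = 1, 2, 3, \ldots$
  General solution: $u(s, t) = \sum [A_n \cos(2n t) + B_n \sin(2n t)] \sin(ns)$
  From $u(s,0) = -2 \sin(s)$: $A_1=-2$. From $u_t(s,0) = 0$: all $B_n = 0$.
Hence $u(s,t) = -2 \sin(s) \cos(2 t)$.
Transform back: $\psi(s,t) = e^{2s}u(s,t)$.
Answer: $\psi(s, t) = -2 e^{2 s} \sin(s) \cos(2 t)$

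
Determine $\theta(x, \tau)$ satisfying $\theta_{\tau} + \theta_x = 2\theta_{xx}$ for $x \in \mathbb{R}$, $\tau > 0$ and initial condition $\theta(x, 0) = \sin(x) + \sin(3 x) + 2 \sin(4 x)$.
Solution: Moving frame: $\eta = x - \tau$, $\sigma = \tau$, $\theta = u(\eta,\sigma)$, so $\theta_{\tau} = u_{\sigma} - u_{\eta}$ and $\theta_{xx} = u_{\eta\eta}$.
Hence $\theta_{\tau} + \theta_x = u_{\sigma}$ and the PDE becomes the heat equation $u_{\sigma} = 2u_{\eta\eta}$ on $\eta \in \mathbb{R}$.
Initial data: $u(\eta,0) = \theta(\eta,0) = \sin(\eta) + \sin(3 \eta) + 2 \sin(4 \eta)$. Each mode $\sin(n\eta)$ decays as $e^{-2n^2\sigma}$ on $\mathbb{R}$, so $u(\eta,\sigma) = \sum c_n e^{-2n^2\sigma} \sin(n\eta)$ with $c_1=1, c_3=1, c_4=2$: $u(\eta,\sigma) = e^{-2 \sigma} \sin(\eta) + e^{-18 \sigma} \sin(3 \eta) + 2 e^{-32 \sigma} \sin(4 \eta)$.
Substituting back: $\theta(x,\tau) = u(x - \tau, \tau)$.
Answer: $\theta(x, \tau) = - e^{-2 \tau} \sin(\tau - x) -  e^{-18 \tau} \sin(3 \tau - 3 x) - 2 e^{-32 \tau} \sin(4 \tau - 4 x)$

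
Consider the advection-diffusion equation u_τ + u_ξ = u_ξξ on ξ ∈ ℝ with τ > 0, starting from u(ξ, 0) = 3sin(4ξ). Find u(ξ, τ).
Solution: Moving frame: η = ξ - τ, σ = τ, u = w(η,σ), so u_τ = w_σ - w_η and u_ξξ = w_ηη.
Hence u_τ + u_ξ = w_σ and the PDE becomes the heat equation w_σ = w_ηη on η ∈ ℝ.
Initial data: w(η,0) = u(η,0) = 3sin(4η). Each mode sin(nη) decays as exp(-n²σ) on ℝ, so w(η,σ) = Σ c_n exp(-n²σ) sin(nη) with c_4=3: w(η,σ) = 3exp(-16σ)sin(4η).
Substituting back: u(ξ,τ) = w(ξ - τ, τ).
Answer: u(ξ, τ) = 3exp(-16τ)sin(4ξ - 4τ)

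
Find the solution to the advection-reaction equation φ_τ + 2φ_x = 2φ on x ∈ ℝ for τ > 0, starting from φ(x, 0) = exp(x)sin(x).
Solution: Substitute φ = exp(x)u.
Then φ_x = exp(x)(u_x + u), φ_τ = exp(x)u_τ; substituting and dividing by exp(x), the lower-order terms cancel: u_τ + 2u_x = 0 (standard advection equation).
Data for u: u(x,0) = exp(-x)φ(x,0) = sin(x).
By characteristics (dx/dτ = 2), u(x,τ) = f(x - 2τ) with f = u(·, 0).
So u(x,τ) = sin(x - 2τ), and φ(x,τ) = exp(x)u(x,τ).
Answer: φ(x, τ) = exp(x)sin(x - 2τ)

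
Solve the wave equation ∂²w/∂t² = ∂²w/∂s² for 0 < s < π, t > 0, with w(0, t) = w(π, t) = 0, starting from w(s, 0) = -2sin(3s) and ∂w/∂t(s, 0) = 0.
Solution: Using separation of variables w = X(s)T(t):
Eigenfunctions: sin(ns), n = 1, 2, 3, ...
General solution: w(s, t) = Σ [A_n cos(n t) + B_n sin(n t)] sin(ns)
From w(s,0) = -2sin(3s): A_3=-2. From w_t(s,0) = 0: all B_n = 0.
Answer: w(s, t) = -2sin(3s)cos(3t)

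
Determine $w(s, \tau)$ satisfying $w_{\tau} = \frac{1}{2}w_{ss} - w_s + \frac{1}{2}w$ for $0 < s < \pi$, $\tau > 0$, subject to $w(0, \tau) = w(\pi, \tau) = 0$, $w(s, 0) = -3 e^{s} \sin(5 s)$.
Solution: Substitute $w = e^{s}u$.
Then $w_s = e^{s}(u_s + u)$, $w_{ss} = e^{s}(u_{ss} + 2u_s + u)$, $w_{\tau} = e^{s}u_{\tau}$; substituting and dividing by $e^{s}$, the lower-order terms cancel: $u_{\tau} = \frac{1}{2}u_{ss}$ (standard heat equation).
Data for $u$: $u(s,0) = e^{-s}w(s,0) = -3 \sin(5 s)$. The boundary conditions carry over: $u(0,\tau) = u(\pi,\tau) = 0$.
Separating variables: $u = \sum c_n e^{-n^2\tau/2} \sin(ns)$. From $u(s,0) = -3 \sin(5 s)$: $c_5=-3$.
So $u(s,\tau) = -3 e^{-25 \tau/2} \sin(5 s)$, and $w(s,\tau) = e^{s}u(s,\tau)$.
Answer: $w(s, \tau) = -3 e^{-25 \tau/2} e^{s} \sin(5 s)$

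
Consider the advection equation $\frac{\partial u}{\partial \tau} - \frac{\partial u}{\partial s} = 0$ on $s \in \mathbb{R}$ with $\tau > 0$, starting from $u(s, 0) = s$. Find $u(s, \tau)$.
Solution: By characteristics ($ds/d\tau = -1$), $u(s,\tau) = f(s + \tau)$ with $f = u( \cdot , 0)$.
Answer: $u(s, \tau) = \tau + s$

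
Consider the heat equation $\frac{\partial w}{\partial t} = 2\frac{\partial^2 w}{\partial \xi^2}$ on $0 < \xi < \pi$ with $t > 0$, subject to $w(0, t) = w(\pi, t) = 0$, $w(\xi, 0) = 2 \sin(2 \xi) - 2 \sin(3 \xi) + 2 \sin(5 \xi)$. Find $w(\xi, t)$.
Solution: Using separation of variables $w = X(\xi)T(t)$:
Eigenfunctions: $\sin(n\xi)$, $n = 1, 2, 3, \ldots$
General solution: $w(\xi, t) = \sum c_n \sin(n\xi) e^{-2n^2 t}$
Matching $w(\xi,0) = 2 \sin(2 \xi) - 2 \sin(3 \xi) + 2 \sin(5 \xi)$ term by term: $c_2=2, c_3=-2, c_5=2$.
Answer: $w(\xi, t) = 2 e^{-8 t} \sin(2 \xi) - 2 e^{-18 t} \sin(3 \xi) + 2 e^{-50 t} \sin(5 \xi)$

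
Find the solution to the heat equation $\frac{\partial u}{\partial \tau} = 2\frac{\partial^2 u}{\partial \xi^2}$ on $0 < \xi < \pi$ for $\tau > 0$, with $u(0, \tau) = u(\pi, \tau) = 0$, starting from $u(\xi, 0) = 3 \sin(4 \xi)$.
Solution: Separating variables: $u = \sum c_n e^{-2n^2\tau} \sin(n\xi)$. From $u(\xi,0) = 3 \sin(4 \xi)$: $c_4=3$.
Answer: $u(\xi, \tau) = 3 e^{-32 \tau} \sin(4 \xi)$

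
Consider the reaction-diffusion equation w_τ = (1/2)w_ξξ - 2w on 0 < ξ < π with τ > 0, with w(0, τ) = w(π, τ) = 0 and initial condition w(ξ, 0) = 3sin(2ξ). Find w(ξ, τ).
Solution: Substitute w = exp(-2τ)u, i.e. u = exp(2τ)w.
By the product rule, w_τ = exp(-2τ)(u_τ - 2u), w_ξξ = exp(-2τ)u_ξξ.
Substituting into the PDE and dividing by exp(-2τ): u_τ - 2u = (1/2)u_ξξ - 2u.
The lower-order terms cancel, leaving the standard heat equation u_τ = (1/2)u_ξξ.
Initial data for u: u(ξ,0) = w(ξ,0) = 3sin(2ξ). The boundary conditions carry over: u(0,τ) = u(π,τ) = 0.
Solve for u:
  Using separation of variables u = X(ξ)T(τ):
  Eigenfunctions: sin(nξ), n = 1, 2, 3, ...
  General solution: u(ξ, τ) = Σ c_n sin(nξ) exp(-n² τ/2)
  Matching u(ξ,0) = 3sin(2ξ) term by term: c_2=3.
Hence u(ξ,τ) = 3exp(-2τ)sin(2ξ).
Transform back: w(ξ,τ) = exp(-2τ)u(ξ,τ).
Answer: w(ξ, τ) = 3exp(-4τ)sin(2ξ)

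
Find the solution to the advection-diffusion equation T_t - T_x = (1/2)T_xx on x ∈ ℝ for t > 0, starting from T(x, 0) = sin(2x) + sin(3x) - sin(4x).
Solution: Moving frame: η = x + t, σ = t, T = u(η,σ), so T_t = u_σ + u_η and T_xx = u_ηη.
Hence T_t - T_x = u_σ and the PDE becomes the heat equation u_σ = (1/2)u_ηη on η ∈ ℝ.
Initial data: u(η,0) = T(η,0) = sin(2η) + sin(3η) - sin(4η). Each mode sin(nη) decays as exp(-n²σ/2) on ℝ, so u(η,σ) = Σ c_n exp(-n²σ/2) sin(nη) with c_2=1, c_3=1, c_4=-1: u(η,σ) = exp(-2σ)sin(2η) - exp(-8σ)sin(4η) + exp(-9σ/2)sin(3η).
Substituting back: T(x,t) = u(x + t, t).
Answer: T(x, t) = exp(-2t)sin(2t + 2x) - exp(-8t)sin(4t + 4x) + exp(-9t/2)sin(3t + 3x)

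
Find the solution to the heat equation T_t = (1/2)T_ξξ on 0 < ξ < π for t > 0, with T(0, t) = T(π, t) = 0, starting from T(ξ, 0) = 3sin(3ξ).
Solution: Separating variables: T = Σ c_n exp(-n²t/2) sin(nξ). From T(ξ,0) = 3sin(3ξ): c_3=3.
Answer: T(ξ, t) = 3exp(-9t/2)sin(3ξ)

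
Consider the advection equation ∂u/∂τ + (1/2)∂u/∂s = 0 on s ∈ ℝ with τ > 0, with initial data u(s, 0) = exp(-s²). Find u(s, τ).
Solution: By method of characteristics (waves move right with speed 1/2):
Along characteristics s - (1/2)τ = const, u is constant, so u(s,τ) = f(s - (1/2)τ) with f = u(·, 0).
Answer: u(s, τ) = exp(-(s - τ/2)²)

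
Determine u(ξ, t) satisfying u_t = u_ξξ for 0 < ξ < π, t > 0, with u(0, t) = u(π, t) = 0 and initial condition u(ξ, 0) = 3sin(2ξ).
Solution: Using separation of variables u = X(ξ)T(t):
Eigenfunctions: sin(nξ), n = 1, 2, 3, ...
General solution: u(ξ, t) = Σ c_n sin(nξ) exp(-n² t)
Matching u(ξ,0) = 3sin(2ξ) term by term: c_2=3.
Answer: u(ξ, t) = 3exp(-4t)sin(2ξ)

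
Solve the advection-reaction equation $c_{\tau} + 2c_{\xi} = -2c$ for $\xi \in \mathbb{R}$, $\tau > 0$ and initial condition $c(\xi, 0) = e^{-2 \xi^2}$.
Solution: Substitute $c = e^{-2\tau}u$, i.e. $u = e^{2\tau}c$.
By the product rule, $c_{\tau} = e^{-2\tau}(u_{\tau} - 2u)$, $c_{\xi} = e^{-2\tau}u_{\xi}$.
Substituting into the PDE and dividing by $e^{-2\tau}$: $u_{\tau} - 2u + 2u_{\xi} = -2u$.
The lower-order terms cancel, leaving the standard advection equation $u_{\tau} + 2u_{\xi} = 0$.
Initial data for $u$: $u(\xi,0) = c(\xi,0) = e^{-2 \xi^2}$.
Solve for $u$:
  By method of characteristics (waves move right with speed 2):
  Along characteristics $\xi - 2\tau =$ const, $u$ is constant, so $u(\xi,\tau) = f(\xi - 2\tau)$ with $f = u( \cdot , 0)$.
Hence $u(\xi,\tau) = e^{-2 (\xi - 2 \tau)^2}$.
Transform back: $c(\xi,\tau) = e^{-2\tau}u(\xi,\tau)$.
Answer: $c(\xi, \tau) = e^{-2 \tau} e^{-2 (-2 \tau + \xi)^2}$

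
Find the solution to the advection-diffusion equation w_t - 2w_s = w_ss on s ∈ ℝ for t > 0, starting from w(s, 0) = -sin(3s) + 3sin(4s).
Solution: Change to a moving frame: let η = s + 2t, σ = t and write w(s,t) = u(η,σ).
By the chain rule w_t = u_σ + 2u_η, w_s = u_η, w_ss = u_ηη.
Then w_t - 2w_s = u_σ: the advection term cancels and the PDE becomes the heat equation u_σ = u_ηη on η ∈ ℝ.
Initial data: u(η,0) = w(η,0) = -sin(3η) + 3sin(4η).
On η ∈ ℝ each mode satisfies (sin(nη))″ = -n² sin(nη), so exp(-n²σ) sin(nη) solves the heat equation; by superposition u(η,σ) = Σ c_n exp(-n²σ) sin(nη).
Reading off the coefficients: c_3=-1, c_4=3, so u(η,σ) = -exp(-9σ)sin(3η) + 3exp(-16σ)sin(4η).
Substituting back η = s + 2t, σ = t: w(s,t) = u(s + 2t, t).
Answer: w(s, t) = -exp(-9t)sin(3s + 6t) + 3exp(-16t)sin(4s + 8t)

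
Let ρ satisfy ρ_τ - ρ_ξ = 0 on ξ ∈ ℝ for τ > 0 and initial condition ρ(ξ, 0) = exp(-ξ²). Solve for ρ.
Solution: By method of characteristics (waves move left with speed 1):
Along characteristics ξ + τ = const, ρ is constant, so ρ(ξ,τ) = f(ξ + τ) with f = ρ(·, 0).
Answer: ρ(ξ, τ) = exp(-(ξ + τ)²)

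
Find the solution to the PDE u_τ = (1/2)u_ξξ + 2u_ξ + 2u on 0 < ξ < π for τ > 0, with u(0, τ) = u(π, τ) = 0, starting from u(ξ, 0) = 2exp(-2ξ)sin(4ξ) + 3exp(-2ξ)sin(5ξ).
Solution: Substitute u = exp(-2ξ)w, i.e. w = exp(2ξ)u.
By the product rule, u_ξ = exp(-2ξ)(w_ξ - 2w), u_ξξ = exp(-2ξ)(w_ξξ - 4w_ξ + 4w), u_τ = exp(-2ξ)w_τ.
Substituting into the PDE and dividing by exp(-2ξ): w_τ = (1/2)(w_ξξ - 4w_ξ + 4w) + 2(w_ξ - 2w) + 2w.
The lower-order terms cancel, leaving the standard heat equation w_τ = (1/2)w_ξξ.
Initial data for w: w(ξ,0) = exp(2ξ)u(ξ,0) = 2sin(4ξ) + 3sin(5ξ). The boundary conditions carry over: w(0,τ) = w(π,τ) = 0.
Solve for w:
  Using separation of variables w = X(ξ)T(τ):
  Eigenfunctions: sin(nξ), n = 1, 2, 3, ...
  General solution: w(ξ, τ) = Σ c_n sin(nξ) exp(-n² τ/2)
  Matching w(ξ,0) = 2sin(4ξ) + 3sin(5ξ) term by term: c_4=2, c_5=3.
Hence w(ξ,τ) = 2exp(-8τ)sin(4ξ) + 3exp(-25τ/2)sin(5ξ).
Transform back: u(ξ,τ) = exp(-2ξ)w(ξ,τ).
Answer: u(ξ, τ) = 2exp(-2ξ)exp(-8τ)sin(4ξ) + 3exp(-2ξ)exp(-25τ/2)sin(5ξ)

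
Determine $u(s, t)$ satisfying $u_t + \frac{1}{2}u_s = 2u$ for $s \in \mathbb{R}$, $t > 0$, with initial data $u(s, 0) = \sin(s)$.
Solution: Substitute $u = e^{2t}w$.
Then $u_t = e^{2t}(w_t + 2w)$, $u_s = e^{2t}w_s$; substituting and dividing by $e^{2t}$, the lower-order terms cancel: $w_t + \frac{1}{2}w_s = 0$ (standard advection equation).
Data for $w$: $w(s,0) = u(s,0) = \sin(s)$.
By characteristics ($ds/dt = 1/2$), $w(s,t) = f(s - \frac{1}{2}t)$ with $f = w( \cdot , 0)$.
So $w(s,t) = \sin(s - t/2)$, and $u(s,t) = e^{2t}w(s,t)$.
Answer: $u(s, t) = e^{2 t} \sin(s - t/2)$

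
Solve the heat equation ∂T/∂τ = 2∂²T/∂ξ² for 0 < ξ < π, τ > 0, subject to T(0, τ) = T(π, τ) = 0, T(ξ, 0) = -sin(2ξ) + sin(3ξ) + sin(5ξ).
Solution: Using separation of variables T = X(ξ)G(τ):
Eigenfunctions: sin(nξ), n = 1, 2, 3, ...
General solution: T(ξ, τ) = Σ c_n sin(nξ) exp(-2n² τ)
Matching T(ξ,0) = -sin(2ξ) + sin(3ξ) + sin(5ξ) term by term: c_2=-1, c_3=1, c_5=1.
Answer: T(ξ, τ) = -exp(-8τ)sin(2ξ) + exp(-18τ)sin(3ξ) + exp(-50τ)sin(5ξ)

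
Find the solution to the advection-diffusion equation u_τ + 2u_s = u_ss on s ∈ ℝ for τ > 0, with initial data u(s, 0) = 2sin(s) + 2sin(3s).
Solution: Moving frame: η = s - 2τ, σ = τ, u = w(η,σ), so u_τ = w_σ - 2w_η and u_ss = w_ηη.
Hence u_τ + 2u_s = w_σ and the PDE becomes the heat equation w_σ = w_ηη on η ∈ ℝ.
Initial data: w(η,0) = u(η,0) = 2sin(η) + 2sin(3η). Each mode sin(nη) decays as exp(-n²σ) on ℝ, so w(η,σ) = Σ c_n exp(-n²σ) sin(nη) with c_1=2, c_3=2: w(η,σ) = 2exp(-σ)sin(η) + 2exp(-9σ)sin(3η).
Substituting back: u(s,τ) = w(s - 2τ, τ).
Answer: u(s, τ) = 2exp(-τ)sin(s - 2τ) + 2exp(-9τ)sin(3s - 6τ)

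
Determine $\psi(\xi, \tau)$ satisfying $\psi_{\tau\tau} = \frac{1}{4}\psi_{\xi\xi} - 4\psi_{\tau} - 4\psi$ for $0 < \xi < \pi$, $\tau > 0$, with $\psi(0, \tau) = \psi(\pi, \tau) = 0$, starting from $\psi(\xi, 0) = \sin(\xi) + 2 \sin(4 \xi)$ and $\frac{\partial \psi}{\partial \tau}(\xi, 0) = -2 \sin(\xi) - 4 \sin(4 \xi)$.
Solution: Substitute $\psi = e^{-2\tau}u$.
Then $\psi_{\tau} = e^{-2\tau}(u_{\tau} - 2u)$, $\psi_{\tau\tau} = e^{-2\tau}(u_{\tau\tau} - 4u_{\tau} + 4u)$, $\psi_{\xi\xi} = e^{-2\tau}u_{\xi\xi}$; substituting and dividing by $e^{-2\tau}$, the lower-order terms cancel: $u_{\tau\tau} = \frac{1}{4}u_{\xi\xi}$ (standard wave equation).
Data for $u$: $u(\xi,0) = \psi(\xi,0) = \sin(\xi) + 2 \sin(4 \xi)$; $u_{\tau}(\xi,0) = \psi_{\tau}(\xi,0) + 2\psi(\xi,0) = 0$. The boundary conditions carry over: $u(0,\tau) = u(\pi,\tau) = 0$.
Separating variables: $u = \sum [A_n \cos(\omega_n \tau) + B_n \sin(\omega_n \tau)] \sin(n\xi)$, $\omega_n = n/2$. From ICs: $A_1=1, A_4=2$.
So $u(\xi,\tau) = \sin(\xi) \cos(\tau/2) + 2 \sin(4 \xi) \cos(2 \tau)$, and $\psi(\xi,\tau) = e^{-2\tau}u(\xi,\tau)$.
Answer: $\psi(\xi, \tau) = e^{-2 \tau} \sin(\xi) \cos(\tau/2) + 2 e^{-2 \tau} \sin(4 \xi) \cos(2 \tau)$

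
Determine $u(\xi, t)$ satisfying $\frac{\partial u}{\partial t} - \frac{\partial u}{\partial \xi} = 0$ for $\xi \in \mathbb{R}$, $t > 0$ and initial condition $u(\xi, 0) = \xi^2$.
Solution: By characteristics ($d\xi/dt = -1$), $u(\xi,t) = f(\xi + t)$ with $f = u( \cdot , 0)$.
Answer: $u(\xi, t) = \xi^2 + 2 \xi t + t^2$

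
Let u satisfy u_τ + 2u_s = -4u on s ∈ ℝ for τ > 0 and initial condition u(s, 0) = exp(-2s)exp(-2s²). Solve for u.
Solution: Substitute u = exp(-2s)w, i.e. w = exp(2s)u.
By the product rule, u_s = exp(-2s)(w_s - 2w), u_τ = exp(-2s)w_τ.
Substituting into the PDE and dividing by exp(-2s): w_τ + 2(w_s - 2w) = -4w.
The lower-order terms cancel, leaving the standard advection equation w_τ + 2w_s = 0.
Initial data for w: w(s,0) = exp(2s)u(s,0) = exp(-2s²).
Solve for w:
  By method of characteristics (waves move right with speed 2):
  Along characteristics s - 2τ = const, w is constant, so w(s,τ) = f(s - 2τ) with f = w(·, 0).
Hence w(s,τ) = exp(-2(s - 2τ)²).
Transform back: u(s,τ) = exp(-2s)w(s,τ).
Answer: u(s, τ) = exp(-2s)exp(-2(s - 2τ)²)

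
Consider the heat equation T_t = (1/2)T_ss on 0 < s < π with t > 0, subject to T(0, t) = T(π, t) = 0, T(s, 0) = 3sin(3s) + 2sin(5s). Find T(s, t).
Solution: Using separation of variables T = X(s)G(t):
Eigenfunctions: sin(ns), n = 1, 2, 3, ...
General solution: T(s, t) = Σ c_n sin(ns) exp(-n² t/2)
Matching T(s,0) = 3sin(3s) + 2sin(5s) term by term: c_3=3, c_5=2.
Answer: T(s, t) = 3exp(-9t/2)sin(3s) + 2exp(-25t/2)sin(5s)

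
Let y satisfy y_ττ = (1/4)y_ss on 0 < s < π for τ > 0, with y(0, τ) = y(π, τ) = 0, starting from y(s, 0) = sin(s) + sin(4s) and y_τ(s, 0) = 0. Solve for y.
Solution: Using separation of variables y = X(s)T(τ):
Eigenfunctions: sin(ns), n = 1, 2, 3, ...
General solution: y(s, τ) = Σ [A_n cos(n τ/2) + B_n sin(n τ/2)] sin(ns)
From y(s,0) = sin(s) + sin(4s): A_1=1, A_4=1. From y_τ(s,0) = 0: all B_n = 0.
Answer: y(s, τ) = sin(s)cos(τ/2) + sin(4s)cos(2τ)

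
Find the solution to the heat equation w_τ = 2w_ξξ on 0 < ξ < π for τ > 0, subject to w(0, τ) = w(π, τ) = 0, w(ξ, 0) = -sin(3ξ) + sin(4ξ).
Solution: Separating variables: w = Σ c_n exp(-2n²τ) sin(nξ). From w(ξ,0) = -sin(3ξ) + sin(4ξ): c_3=-1, c_4=1.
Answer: w(ξ, τ) = -exp(-18τ)sin(3ξ) + exp(-32τ)sin(4ξ)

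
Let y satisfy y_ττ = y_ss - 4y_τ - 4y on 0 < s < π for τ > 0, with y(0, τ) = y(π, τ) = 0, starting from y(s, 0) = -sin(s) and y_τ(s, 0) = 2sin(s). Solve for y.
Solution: Substitute y = exp(-2τ)u.
Then y_τ = exp(-2τ)(u_τ - 2u), y_ττ = exp(-2τ)(u_ττ - 4u_τ + 4u), y_ss = exp(-2τ)u_ss; substituting and dividing by exp(-2τ), the lower-order terms cancel: u_ττ = u_ss (standard wave equation).
Data for u: u(s,0) = y(s,0) = -sin(s); u_τ(s,0) = y_τ(s,0) + 2y(s,0) = 0. The boundary conditions carry over: u(0,τ) = u(π,τ) = 0.
Separating variables: u = Σ [A_n cos(ω_n τ) + B_n sin(ω_n τ)] sin(ns), ω_n = n. From ICs: A_1=-1.
So u(s,τ) = -sin(s)cos(τ), and y(s,τ) = exp(-2τ)u(s,τ).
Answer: y(s, τ) = -exp(-2τ)sin(s)cos(τ)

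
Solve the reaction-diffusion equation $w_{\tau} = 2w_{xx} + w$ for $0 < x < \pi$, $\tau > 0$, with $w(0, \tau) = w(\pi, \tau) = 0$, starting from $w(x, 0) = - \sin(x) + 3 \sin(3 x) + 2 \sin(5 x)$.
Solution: Substitute $w = e^{\tau}u$.
Then $w_{\tau} = e^{\tau}(u_{\tau} + u)$, $w_{xx} = e^{\tau}u_{xx}$; substituting and dividing by $e^{\tau}$, the lower-order terms cancel: $u_{\tau} = 2u_{xx}$ (standard heat equation).
Data for $u$: $u(x,0) = w(x,0) = - \sin(x) + 3 \sin(3 x) + 2 \sin(5 x)$. The boundary conditions carry over: $u(0,\tau) = u(\pi,\tau) = 0$.
Separating variables: $u = \sum c_n e^{-2n^2\tau} \sin(nx)$. From $u(x,0) = - \sin(x) + 3 \sin(3 x) + 2 \sin(5 x)$: $c_1=-1, c_3=3, c_5=2$.
So $u(x,\tau) = - e^{-2 \tau} \sin(x) + 3 e^{-18 \tau} \sin(3 x) + 2 e^{-50 \tau} \sin(5 x)$, and $w(x,\tau) = e^{\tau}u(x,\tau)$.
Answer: $w(x, \tau) = - e^{-\tau} \sin(x) + 3 e^{-17 \tau} \sin(3 x) + 2 e^{-49 \tau} \sin(5 x)$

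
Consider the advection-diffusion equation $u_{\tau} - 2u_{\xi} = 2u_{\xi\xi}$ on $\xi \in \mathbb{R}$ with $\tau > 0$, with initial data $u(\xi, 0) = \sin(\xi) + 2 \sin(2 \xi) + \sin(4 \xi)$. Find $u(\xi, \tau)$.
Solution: Change to a moving frame: let $\eta = \xi + 2\tau$, $\sigma = \tau$ and write $u(\xi,\tau) = w(\eta,\sigma)$.
By the chain rule $u_{\tau} = w_{\sigma} + 2w_{\eta}$, $u_{\xi} = w_{\eta}$, $u_{\xi\xi} = w_{\eta\eta}$.
Then $u_{\tau} - 2u_{\xi} = w_{\sigma}$: the advection term cancels and the PDE becomes the heat equation $w_{\sigma} = 2w_{\eta\eta}$ on $\eta \in \mathbb{R}$.
Initial data: $w(\eta,0) = u(\eta,0) = \sin(\eta) + 2 \sin(2 \eta) + \sin(4 \eta)$.
On $\eta \in \mathbb{R}$ each mode satisfies $(\sin(n\eta))'' = -n^2 \sin(n\eta)$, so $e^{-2n^2\sigma} \sin(n\eta)$ solves the heat equation; by superposition $w(\eta,\sigma) = \sum c_n e^{-2n^2\sigma} \sin(n\eta)$.
Reading off the coefficients: $c_1=1, c_2=2, c_4=1$, so $w(\eta,\sigma) = e^{-2 \sigma} \sin(\eta) + 2 e^{-8 \sigma} \sin(2 \eta) + e^{-32 \sigma} \sin(4 \eta)$.
Substituting back $\eta = \xi + 2\tau$, $\sigma = \tau$: $u(\xi,\tau) = w(\xi + 2\tau, \tau)$.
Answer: $u(\xi, \tau) = e^{-2 \tau} \sin(2 \tau + \xi) + 2 e^{-8 \tau} \sin(4 \tau + 2 \xi) + e^{-32 \tau} \sin(8 \tau + 4 \xi)$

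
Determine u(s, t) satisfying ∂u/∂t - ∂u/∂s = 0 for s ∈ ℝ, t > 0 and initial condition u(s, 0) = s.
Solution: By characteristics (ds/dt = -1), u(s,t) = f(s + t) with f = u(·, 0).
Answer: u(s, t) = s + t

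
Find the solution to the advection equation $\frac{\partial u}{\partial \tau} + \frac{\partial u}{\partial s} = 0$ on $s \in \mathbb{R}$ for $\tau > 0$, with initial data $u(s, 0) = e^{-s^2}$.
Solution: By characteristics ($ds/d\tau = 1$), $u(s,\tau) = f(s - \tau)$ with $f = u( \cdot , 0)$.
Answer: $u(s, \tau) = e^{-(-\tau + s)^2}$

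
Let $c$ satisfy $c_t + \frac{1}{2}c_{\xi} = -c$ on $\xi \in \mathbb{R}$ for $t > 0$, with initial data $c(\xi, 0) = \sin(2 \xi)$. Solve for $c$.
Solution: Substitute $c = e^{-t}u$.
Then $c_t = e^{-t}(u_t - u)$, $c_{\xi} = e^{-t}u_{\xi}$; substituting and dividing by $e^{-t}$, the lower-order terms cancel: $u_t + \frac{1}{2}u_{\xi} = 0$ (standard advection equation).
Data for $u$: $u(\xi,0) = c(\xi,0) = \sin(2 \xi)$.
By characteristics ($d\xi/dt = 1/2$), $u(\xi,t) = f(\xi - \frac{1}{2}t)$ with $f = u( \cdot , 0)$.
So $u(\xi,t) = - \sin(t - 2 \xi)$, and $c(\xi,t) = e^{-t}u(\xi,t)$.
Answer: $c(\xi, t) = e^{-t} \sin(2 \xi - t)$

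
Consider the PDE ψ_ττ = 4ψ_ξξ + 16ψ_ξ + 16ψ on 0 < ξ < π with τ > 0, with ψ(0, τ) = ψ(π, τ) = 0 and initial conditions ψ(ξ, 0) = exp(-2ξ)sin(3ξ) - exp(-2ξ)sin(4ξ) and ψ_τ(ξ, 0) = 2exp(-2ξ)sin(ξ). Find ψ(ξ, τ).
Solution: Substitute ψ = exp(-2ξ)u.
Then ψ_ξ = exp(-2ξ)(u_ξ - 2u), ψ_ξξ = exp(-2ξ)(u_ξξ - 4u_ξ + 4u), ψ_ττ = exp(-2ξ)u_ττ; substituting and dividing by exp(-2ξ), the lower-order terms cancel: u_ττ = 4u_ξξ (standard wave equation).
Data for u: u(ξ,0) = exp(2ξ)ψ(ξ,0) = sin(3ξ) - sin(4ξ); u_τ(ξ,0) = exp(2ξ)ψ_τ(ξ,0) = 2sin(ξ). The boundary conditions carry over: u(0,τ) = u(π,τ) = 0.
Separating variables: u = Σ [A_n cos(ω_n τ) + B_n sin(ω_n τ)] sin(nξ), ω_n = 2n. From ICs (B_n = velocity coefficient / ω_n): A_3=1, A_4=-1, B_1=1.
So u(ξ,τ) = sin(ξ)sin(2τ) + sin(3ξ)cos(6τ) - sin(4ξ)cos(8τ), and ψ(ξ,τ) = exp(-2ξ)u(ξ,τ).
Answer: ψ(ξ, τ) = exp(-2ξ)sin(ξ)sin(2τ) + exp(-2ξ)sin(3ξ)cos(6τ) - exp(-2ξ)sin(4ξ)cos(8τ)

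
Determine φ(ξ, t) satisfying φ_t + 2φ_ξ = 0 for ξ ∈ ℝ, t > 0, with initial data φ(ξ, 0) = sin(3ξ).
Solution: By characteristics (dξ/dt = 2), φ(ξ,t) = f(ξ - 2t) with f = φ(·, 0).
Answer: φ(ξ, t) = -sin(6t - 3ξ)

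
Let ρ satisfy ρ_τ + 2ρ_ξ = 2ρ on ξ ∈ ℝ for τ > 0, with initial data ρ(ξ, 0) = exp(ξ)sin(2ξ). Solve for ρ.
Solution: Substitute ρ = exp(ξ)u, i.e. u = exp(-ξ)ρ.
By the product rule, ρ_ξ = exp(ξ)(u_ξ + u), ρ_τ = exp(ξ)u_τ.
Substituting into the PDE and dividing by exp(ξ): u_τ + 2(u_ξ + u) = 2u.
The lower-order terms cancel, leaving the standard advection equation u_τ + 2u_ξ = 0.
Initial data for u: u(ξ,0) = exp(-ξ)ρ(ξ,0) = sin(2ξ).
Solve for u:
  By method of characteristics (waves move right with speed 2):
  Along characteristics ξ - 2τ = const, u is constant, so u(ξ,τ) = f(ξ - 2τ) with f = u(·, 0).
Hence u(ξ,τ) = sin(2ξ - 4τ).
Transform back: ρ(ξ,τ) = exp(ξ)u(ξ,τ).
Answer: ρ(ξ, τ) = exp(ξ)sin(2ξ - 4τ)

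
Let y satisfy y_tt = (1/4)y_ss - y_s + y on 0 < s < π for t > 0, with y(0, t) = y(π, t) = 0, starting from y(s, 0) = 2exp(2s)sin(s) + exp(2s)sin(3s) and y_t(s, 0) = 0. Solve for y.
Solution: Substitute y = exp(2s)u, i.e. u = exp(-2s)y.
By the product rule, y_s = exp(2s)(u_s + 2u), y_ss = exp(2s)(u_ss + 4u_s + 4u), y_tt = exp(2s)u_tt.
Substituting into the PDE and dividing by exp(2s): u_tt = (1/4)(u_ss + 4u_s + 4u) - (u_s + 2u) + u.
The lower-order terms cancel, leaving the standard wave equation u_tt = (1/4)u_ss.
Initial data for u: u(s,0) = exp(-2s)y(s,0) = 2sin(s) + sin(3s); u_t(s,0) = exp(-2s)y_t(s,0) = 0. The boundary conditions carry over: u(0,t) = u(π,t) = 0.
Solve for u:
  Using separation of variables u = X(s)T(t):
  Eigenfunctions: sin(ns), n = 1, 2, 3, ...
  General solution: u(s, t) = Σ [A_n cos(n t/2) + B_n sin(n t/2)] sin(ns)
  From u(s,0) = 2sin(s) + sin(3s): A_1=2, A_3=1. From u_t(s,0) = 0: all B_n = 0.
Hence u(s,t) = 2sin(s)cos(t/2) + sin(3s)cos(3t/2).
Transform back: y(s,t) = exp(2s)u(s,t).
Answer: y(s, t) = 2exp(2s)sin(s)cos(t/2) + exp(2s)sin(3s)cos(3t/2)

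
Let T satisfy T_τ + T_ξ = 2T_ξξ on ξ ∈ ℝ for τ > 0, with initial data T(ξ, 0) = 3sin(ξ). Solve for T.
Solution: Change to a moving frame: let η = ξ - τ, σ = τ and write T(ξ,τ) = u(η,σ).
By the chain rule T_τ = u_σ - u_η, T_ξ = u_η, T_ξξ = u_ηη.
Then T_τ + T_ξ = u_σ: the advection term cancels and the PDE becomes the heat equation u_σ = 2u_ηη on η ∈ ℝ.
Initial data: u(η,0) = T(η,0) = 3sin(η).
On η ∈ ℝ each mode satisfies (sin(nη))″ = -n² sin(nη), so exp(-2n²σ) sin(nη) solves the heat equation; by superposition u(η,σ) = Σ c_n exp(-2n²σ) sin(nη).
Reading off the coefficients: c_1=3, so u(η,σ) = 3exp(-2σ)sin(η).
Substituting back η = ξ - τ, σ = τ: T(ξ,τ) = u(ξ - τ, τ).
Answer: T(ξ, τ) = 3exp(-2τ)sin(ξ - τ)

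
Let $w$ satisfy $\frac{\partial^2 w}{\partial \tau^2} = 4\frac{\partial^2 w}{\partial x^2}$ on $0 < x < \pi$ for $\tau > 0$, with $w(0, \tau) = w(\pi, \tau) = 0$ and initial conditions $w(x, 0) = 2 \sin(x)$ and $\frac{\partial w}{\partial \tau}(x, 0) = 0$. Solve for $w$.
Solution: Separating variables: $w = \sum [A_n \cos(\omega_n \tau) + B_n \sin(\omega_n \tau)] \sin(nx)$, $\omega_n = 2n$. From ICs: $A_1=2$.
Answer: $w(x, \tau) = 2 \sin(x) \cos(2 \tau)$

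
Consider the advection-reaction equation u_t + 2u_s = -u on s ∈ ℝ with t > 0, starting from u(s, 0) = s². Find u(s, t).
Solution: Substitute u = exp(-t)w, i.e. w = exp(t)u.
By the product rule, u_t = exp(-t)(w_t - w), u_s = exp(-t)w_s.
Substituting into the PDE and dividing by exp(-t): w_t - w + 2w_s = -w.
The lower-order terms cancel, leaving the standard advection equation w_t + 2w_s = 0.
Initial data for w: w(s,0) = u(s,0) = s².
Solve for w:
  By method of characteristics (waves move right with speed 2):
  Along characteristics s - 2t = const, w is constant, so w(s,t) = f(s - 2t) with f = w(·, 0).
Hence w(s,t) = s² - 4st + 4t².
Transform back: u(s,t) = exp(-t)w(s,t).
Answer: u(s, t) = s²exp(-t) - 4stexp(-t) + 4t²exp(-t)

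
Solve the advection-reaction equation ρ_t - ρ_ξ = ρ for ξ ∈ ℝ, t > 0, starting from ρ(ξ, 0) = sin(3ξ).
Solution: Substitute ρ = exp(t)u, i.e. u = exp(-t)ρ.
By the product rule, ρ_t = exp(t)(u_t + u), ρ_ξ = exp(t)u_ξ.
Substituting into the PDE and dividing by exp(t): u_t + u - u_ξ = u.
The lower-order terms cancel, leaving the standard advection equation u_t - u_ξ = 0.
Initial data for u: u(ξ,0) = ρ(ξ,0) = sin(3ξ).
Solve for u:
  By method of characteristics (waves move left with speed 1):
  Along characteristics ξ + t = const, u is constant, so u(ξ,t) = f(ξ + t) with f = u(·, 0).
Hence u(ξ,t) = sin(3t + 3ξ).
Transform back: ρ(ξ,t) = exp(t)u(ξ,t).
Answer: ρ(ξ, t) = exp(t)sin(3t + 3ξ)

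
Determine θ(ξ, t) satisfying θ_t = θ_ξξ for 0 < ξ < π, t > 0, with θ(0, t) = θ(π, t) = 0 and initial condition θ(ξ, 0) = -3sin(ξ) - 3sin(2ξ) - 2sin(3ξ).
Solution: Separating variables: θ = Σ c_n exp(-n²t) sin(nξ). From θ(ξ,0) = -3sin(ξ) - 3sin(2ξ) - 2sin(3ξ): c_1=-3, c_2=-3, c_3=-2.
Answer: θ(ξ, t) = -3exp(-t)sin(ξ) - 3exp(-4t)sin(2ξ) - 2exp(-9t)sin(3ξ)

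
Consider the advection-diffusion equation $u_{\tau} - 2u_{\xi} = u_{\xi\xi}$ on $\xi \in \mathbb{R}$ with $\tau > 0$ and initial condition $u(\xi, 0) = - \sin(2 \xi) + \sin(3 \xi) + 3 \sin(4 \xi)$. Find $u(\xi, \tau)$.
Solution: Moving frame: $\eta = \xi + 2\tau$, $\sigma = \tau$, $u = w(\eta,\sigma)$, so $u_{\tau} = w_{\sigma} + 2w_{\eta}$ and $u_{\xi\xi} = w_{\eta\eta}$.
Hence $u_{\tau} - 2u_{\xi} = w_{\sigma}$ and the PDE becomes the heat equation $w_{\sigma} = w_{\eta\eta}$ on $\eta \in \mathbb{R}$.
Initial data: $w(\eta,0) = u(\eta,0) = - \sin(2 \eta) + \sin(3 \eta) + 3 \sin(4 \eta)$. Each mode $\sin(n\eta)$ decays as $e^{-n^2\sigma}$ on $\mathbb{R}$, so $w(\eta,\sigma) = \sum c_n e^{-n^2\sigma} \sin(n\eta)$ with $c_2=-1, c_3=1, c_4=3$: $w(\eta,\sigma) = - e^{-4 \sigma} \sin(2 \eta) + e^{-9 \sigma} \sin(3 \eta) + 3 e^{-16 \sigma} \sin(4 \eta)$.
Substituting back: $u(\xi,\tau) = w(\xi + 2\tau, \tau)$.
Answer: $u(\xi, \tau) = - e^{-4 \tau} \sin(4 \tau + 2 \xi) + e^{-9 \tau} \sin(6 \tau + 3 \xi) + 3 e^{-16 \tau} \sin(8 \tau + 4 \xi)$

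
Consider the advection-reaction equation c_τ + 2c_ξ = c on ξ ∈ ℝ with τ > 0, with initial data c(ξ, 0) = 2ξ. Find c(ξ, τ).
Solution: Substitute c = exp(τ)u, i.e. u = exp(-τ)c.
By the product rule, c_τ = exp(τ)(u_τ + u), c_ξ = exp(τ)u_ξ.
Substituting into the PDE and dividing by exp(τ): u_τ + u + 2u_ξ = u.
The lower-order terms cancel, leaving the standard advection equation u_τ + 2u_ξ = 0.
Initial data for u: u(ξ,0) = c(ξ,0) = 2ξ.
Solve for u:
  By method of characteristics (waves move right with speed 2):
  Along characteristics ξ - 2τ = const, u is constant, so u(ξ,τ) = f(ξ - 2τ) with f = u(·, 0).
Hence u(ξ,τ) = 2ξ - 4τ.
Transform back: c(ξ,τ) = exp(τ)u(ξ,τ).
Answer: c(ξ, τ) = 2ξexp(τ) - 4τexp(τ)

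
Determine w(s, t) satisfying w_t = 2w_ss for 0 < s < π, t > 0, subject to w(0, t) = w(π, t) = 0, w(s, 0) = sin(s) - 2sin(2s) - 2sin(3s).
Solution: Using separation of variables w = X(s)T(t):
Eigenfunctions: sin(ns), n = 1, 2, 3, ...
General solution: w(s, t) = Σ c_n sin(ns) exp(-2n² t)
Matching w(s,0) = sin(s) - 2sin(2s) - 2sin(3s) term by term: c_1=1, c_2=-2, c_3=-2.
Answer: w(s, t) = exp(-2t)sin(s) - 2exp(-8t)sin(2s) - 2exp(-18t)sin(3s)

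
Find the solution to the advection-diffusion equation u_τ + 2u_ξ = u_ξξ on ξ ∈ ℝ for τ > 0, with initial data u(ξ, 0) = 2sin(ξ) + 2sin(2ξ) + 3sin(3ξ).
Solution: Moving frame: η = ξ - 2τ, σ = τ, u = w(η,σ), so u_τ = w_σ - 2w_η and u_ξξ = w_ηη.
Hence u_τ + 2u_ξ = w_σ and the PDE becomes the heat equation w_σ = w_ηη on η ∈ ℝ.
Initial data: w(η,0) = u(η,0) = 2sin(η) + 2sin(2η) + 3sin(3η). Each mode sin(nη) decays as exp(-n²σ) on ℝ, so w(η,σ) = Σ c_n exp(-n²σ) sin(nη) with c_1=2, c_2=2, c_3=3: w(η,σ) = 2exp(-σ)sin(η) + 2exp(-4σ)sin(2η) + 3exp(-9σ)sin(3η).
Substituting back: u(ξ,τ) = w(ξ - 2τ, τ).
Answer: u(ξ, τ) = 2exp(-τ)sin(ξ - 2τ) + 2exp(-4τ)sin(2ξ - 4τ) + 3exp(-9τ)sin(3ξ - 6τ)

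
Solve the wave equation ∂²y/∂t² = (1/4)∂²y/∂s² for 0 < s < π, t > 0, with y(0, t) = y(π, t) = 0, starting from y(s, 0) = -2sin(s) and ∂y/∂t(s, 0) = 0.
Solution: Using separation of variables y = X(s)T(t):
Eigenfunctions: sin(ns), n = 1, 2, 3, ...
General solution: y(s, t) = Σ [A_n cos(n t/2) + B_n sin(n t/2)] sin(ns)
From y(s,0) = -2sin(s): A_1=-2. From y_t(s,0) = 0: all B_n = 0.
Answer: y(s, t) = -2sin(s)cos(t/2)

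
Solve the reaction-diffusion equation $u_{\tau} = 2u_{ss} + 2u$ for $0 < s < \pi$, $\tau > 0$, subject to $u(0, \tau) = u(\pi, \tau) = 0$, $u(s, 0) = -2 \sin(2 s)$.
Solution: Substitute $u = e^{2\tau}w$.
Then $u_{\tau} = e^{2\tau}(w_{\tau} + 2w)$, $u_{ss} = e^{2\tau}w_{ss}$; substituting and dividing by $e^{2\tau}$, the lower-order terms cancel: $w_{\tau} = 2w_{ss}$ (standard heat equation).
Data for $w$: $w(s,0) = u(s,0) = -2 \sin(2 s)$. The boundary conditions carry over: $w(0,\tau) = w(\pi,\tau) = 0$.
Separating variables: $w = \sum c_n e^{-2n^2\tau} \sin(ns)$. From $w(s,0) = -2 \sin(2 s)$: $c_2=-2$.
So $w(s,\tau) = -2 e^{-8 \tau} \sin(2 s)$, and $u(s,\tau) = e^{2\tau}w(s,\tau)$.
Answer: $u(s, \tau) = -2 e^{-6 \tau} \sin(2 s)$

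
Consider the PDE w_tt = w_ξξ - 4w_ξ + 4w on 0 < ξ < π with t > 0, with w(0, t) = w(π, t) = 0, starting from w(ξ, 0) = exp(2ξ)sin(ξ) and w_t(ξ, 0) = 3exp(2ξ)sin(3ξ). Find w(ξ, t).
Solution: Substitute w = exp(2ξ)u.
Then w_ξ = exp(2ξ)(u_ξ + 2u), w_ξξ = exp(2ξ)(u_ξξ + 4u_ξ + 4u), w_tt = exp(2ξ)u_tt; substituting and dividing by exp(2ξ), the lower-order terms cancel: u_tt = u_ξξ (standard wave equation).
Data for u: u(ξ,0) = exp(-2ξ)w(ξ,0) = sin(ξ); u_t(ξ,0) = exp(-2ξ)w_t(ξ,0) = 3sin(3ξ). The boundary conditions carry over: u(0,t) = u(π,t) = 0.
Separating variables: u = Σ [A_n cos(ω_n t) + B_n sin(ω_n t)] sin(nξ), ω_n = n. From ICs (B_n = velocity coefficient / ω_n): A_1=1, B_3=1.
So u(ξ,t) = sin(3t)sin(3ξ) + sin(ξ)cos(t), and w(ξ,t) = exp(2ξ)u(ξ,t).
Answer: w(ξ, t) = exp(2ξ)sin(3t)sin(3ξ) + exp(2ξ)sin(ξ)cos(t)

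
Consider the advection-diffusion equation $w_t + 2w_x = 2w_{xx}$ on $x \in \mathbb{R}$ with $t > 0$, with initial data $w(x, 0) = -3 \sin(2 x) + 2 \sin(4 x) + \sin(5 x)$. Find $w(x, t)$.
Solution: Moving frame: $\eta = x - 2t$, $\sigma = t$, $w = u(\eta,\sigma)$, so $w_t = u_{\sigma} - 2u_{\eta}$ and $w_{xx} = u_{\eta\eta}$.
Hence $w_t + 2w_x = u_{\sigma}$ and the PDE becomes the heat equation $u_{\sigma} = 2u_{\eta\eta}$ on $\eta \in \mathbb{R}$.
Initial data: $u(\eta,0) = w(\eta,0) = -3 \sin(2 \eta) + 2 \sin(4 \eta) + \sin(5 \eta)$. Each mode $\sin(n\eta)$ decays as $e^{-2n^2\sigma}$ on $\mathbb{R}$, so $u(\eta,\sigma) = \sum c_n e^{-2n^2\sigma} \sin(n\eta)$ with $c_2=-3, c_4=2, c_5=1$: $u(\eta,\sigma) = -3 e^{-8 \sigma} \sin(2 \eta) + 2 e^{-32 \sigma} \sin(4 \eta) + e^{-50 \sigma} \sin(5 \eta)$.
Substituting back: $w(x,t) = u(x - 2t, t)$.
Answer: $w(x, t) = 3 e^{-8 t} \sin(4 t - 2 x) - 2 e^{-32 t} \sin(8 t - 4 x) -  e^{-50 t} \sin(10 t - 5 x)$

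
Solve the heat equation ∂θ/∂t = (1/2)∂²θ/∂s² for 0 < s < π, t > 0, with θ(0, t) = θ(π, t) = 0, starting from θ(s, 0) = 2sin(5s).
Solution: Using separation of variables θ = X(s)G(t):
Eigenfunctions: sin(ns), n = 1, 2, 3, ...
General solution: θ(s, t) = Σ c_n sin(ns) exp(-n² t/2)
Matching θ(s,0) = 2sin(5s) term by term: c_5=2.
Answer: θ(s, t) = 2exp(-25t/2)sin(5s)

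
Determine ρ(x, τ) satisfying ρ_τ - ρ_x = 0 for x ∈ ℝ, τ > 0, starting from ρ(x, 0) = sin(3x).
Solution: By characteristics (dx/dτ = -1), ρ(x,τ) = f(x + τ) with f = ρ(·, 0).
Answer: ρ(x, τ) = sin(3x + 3τ)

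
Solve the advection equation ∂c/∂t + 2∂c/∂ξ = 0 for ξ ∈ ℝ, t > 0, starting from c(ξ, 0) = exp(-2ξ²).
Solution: By characteristics (dξ/dt = 2), c(ξ,t) = f(ξ - 2t) with f = c(·, 0).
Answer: c(ξ, t) = exp(-2(-2t + ξ)²)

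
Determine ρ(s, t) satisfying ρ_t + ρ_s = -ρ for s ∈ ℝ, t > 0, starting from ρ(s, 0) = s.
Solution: Substitute ρ = exp(-t)u.
Then ρ_t = exp(-t)(u_t - u), ρ_s = exp(-t)u_s; substituting and dividing by exp(-t), the lower-order terms cancel: u_t + u_s = 0 (standard advection equation).
Data for u: u(s,0) = ρ(s,0) = s.
By characteristics (ds/dt = 1), u(s,t) = f(s - t) with f = u(·, 0).
So u(s,t) = s - t, and ρ(s,t) = exp(-t)u(s,t).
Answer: ρ(s, t) = sexp(-t) - texp(-t)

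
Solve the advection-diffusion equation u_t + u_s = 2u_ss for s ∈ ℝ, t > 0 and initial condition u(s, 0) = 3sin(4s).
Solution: Moving frame: η = s - t, σ = t, u = w(η,σ), so u_t = w_σ - w_η and u_ss = w_ηη.
Hence u_t + u_s = w_σ and the PDE becomes the heat equation w_σ = 2w_ηη on η ∈ ℝ.
Initial data: w(η,0) = u(η,0) = 3sin(4η). Each mode sin(nη) decays as exp(-2n²σ) on ℝ, so w(η,σ) = Σ c_n exp(-2n²σ) sin(nη) with c_4=3: w(η,σ) = 3exp(-32σ)sin(4η).
Substituting back: u(s,t) = w(s - t, t).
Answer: u(s, t) = 3exp(-32t)sin(4s - 4t)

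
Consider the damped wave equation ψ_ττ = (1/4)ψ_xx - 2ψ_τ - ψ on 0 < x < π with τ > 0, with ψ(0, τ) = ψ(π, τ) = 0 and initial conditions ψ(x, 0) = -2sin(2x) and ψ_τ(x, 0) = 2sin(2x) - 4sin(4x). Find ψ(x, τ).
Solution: Substitute ψ = exp(-τ)u, i.e. u = exp(τ)ψ.
By the product rule, ψ_τ = exp(-τ)(u_τ - u), ψ_ττ = exp(-τ)(u_ττ - 2u_τ + u), ψ_xx = exp(-τ)u_xx.
Substituting into the PDE and dividing by exp(-τ): u_ττ - 2u_τ + u = (1/4)u_xx - 2(u_τ - u) - u.
The lower-order terms cancel, leaving the standard wave equation u_ττ = (1/4)u_xx.
Initial data for u: u(x,0) = ψ(x,0) = -2sin(2x); u_τ(x,0) = ψ_τ(x,0) + ψ(x,0) = -4sin(4x). The boundary conditions carry over: u(0,τ) = u(π,τ) = 0.
Solve for u:
  Using separation of variables u = X(x)T(τ):
  Eigenfunctions: sin(nx), n = 1, 2, 3, ...
  General solution: u(x, τ) = Σ [A_n cos(n τ/2) + B_n sin(n τ/2)] sin(nx)
  From u(x,0) = -2sin(2x): A_2=-2. From u_τ(x,0) = -4sin(4x), using u_τ(x,0) = Σ ω_n B_n sin(nx) with ω_n = n/2: B_4 = (-4)/2 = -2.
Hence u(x,τ) = -2sin(2x)cos(τ) - 2sin(4x)sin(2τ).
Transform back: ψ(x,τ) = exp(-τ)u(x,τ).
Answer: ψ(x, τ) = -2exp(-τ)sin(2x)cos(τ) - 2exp(-τ)sin(4x)sin(2τ)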